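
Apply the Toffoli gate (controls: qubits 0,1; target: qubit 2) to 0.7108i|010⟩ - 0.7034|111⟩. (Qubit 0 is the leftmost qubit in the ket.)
0.7108i|010⟩ - 0.7034|110⟩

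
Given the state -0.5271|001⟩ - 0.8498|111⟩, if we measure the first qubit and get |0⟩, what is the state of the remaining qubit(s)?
-|01⟩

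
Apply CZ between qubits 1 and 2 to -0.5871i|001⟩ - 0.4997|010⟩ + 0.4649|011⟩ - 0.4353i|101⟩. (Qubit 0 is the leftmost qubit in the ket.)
-0.5871i|001⟩ - 0.4997|010⟩ - 0.4649|011⟩ - 0.4353i|101⟩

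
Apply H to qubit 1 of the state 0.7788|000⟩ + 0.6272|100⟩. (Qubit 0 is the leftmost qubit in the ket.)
0.5507|000⟩ + 0.5507|010⟩ + 0.4435|100⟩ + 0.4435|110⟩

H on qubit 1 mixes each pair of kets that differ only in qubit 1: amplitudes (a, b) of (|…0…⟩, |…1…⟩) become ((a + b)/√2, (a − b)/√2). Kets absent from the input have amplitude 0.
(|000⟩, |010⟩): (a, b) = (0.7788, 0) → (0.5507, 0.5507)
(|100⟩, |110⟩): (a, b) = (0.6272, 0) → (0.4435, 0.4435)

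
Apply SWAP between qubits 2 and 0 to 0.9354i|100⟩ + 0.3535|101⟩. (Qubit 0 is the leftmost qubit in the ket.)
0.9354i|001⟩ + 0.3535|101⟩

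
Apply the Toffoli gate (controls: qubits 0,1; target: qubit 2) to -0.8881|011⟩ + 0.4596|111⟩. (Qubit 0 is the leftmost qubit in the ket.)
-0.8881|011⟩ + 0.4596|110⟩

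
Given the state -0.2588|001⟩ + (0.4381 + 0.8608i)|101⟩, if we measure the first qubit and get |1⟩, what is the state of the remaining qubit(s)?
(0.4536 + 0.8912i)|01⟩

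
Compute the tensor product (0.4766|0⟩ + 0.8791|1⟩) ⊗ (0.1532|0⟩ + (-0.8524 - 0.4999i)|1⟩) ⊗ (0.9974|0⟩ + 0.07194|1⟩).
0.07283|000⟩ + 0.005253|001⟩ + (-0.4052 - 0.2376i)|010⟩ + (-0.02923 - 0.01714i)|011⟩ + 0.1343|100⟩ + 0.009689|101⟩ + (-0.7474 - 0.4383i)|110⟩ + (-0.05391 - 0.03161i)|111⟩

amp(|b₁b₂…⟩) = product of the factor amplitudes for bits b₁, b₂, …; only kets whose every factor amplitude is nonzero survive.
|000⟩: (0.4766)(0.1532)(0.9974) = 0.07283
|001⟩: (0.4766)(0.1532)(0.07194) = 0.005253
|010⟩: (0.4766)(-0.8524 - 0.4999i)(0.9974) = (-0.4052 - 0.2376i)
|011⟩: (0.4766)(-0.8524 - 0.4999i)(0.07194) = (-0.02923 - 0.01714i)
|100⟩: (0.8791)(0.1532)(0.9974) = 0.1343
|101⟩: (0.8791)(0.1532)(0.07194) = 0.009689
|110⟩: (0.8791)(-0.8524 - 0.4999i)(0.9974) = (-0.7474 - 0.4383i)
|111⟩: (0.8791)(-0.8524 - 0.4999i)(0.07194) = (-0.05391 - 0.03161i)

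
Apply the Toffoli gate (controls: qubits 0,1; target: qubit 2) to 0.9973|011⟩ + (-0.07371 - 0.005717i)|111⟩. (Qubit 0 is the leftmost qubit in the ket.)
0.9973|011⟩ + (-0.07371 - 0.005717i)|110⟩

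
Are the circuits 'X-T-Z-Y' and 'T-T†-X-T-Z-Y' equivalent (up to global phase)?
Yes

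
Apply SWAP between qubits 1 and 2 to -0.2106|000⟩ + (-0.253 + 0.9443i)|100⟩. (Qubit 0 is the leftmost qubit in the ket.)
-0.2106|000⟩ + (-0.253 + 0.9443i)|100⟩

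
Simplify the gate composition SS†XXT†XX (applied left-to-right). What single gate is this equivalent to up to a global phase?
T†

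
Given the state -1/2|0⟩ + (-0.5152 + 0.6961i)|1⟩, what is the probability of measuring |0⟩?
1/4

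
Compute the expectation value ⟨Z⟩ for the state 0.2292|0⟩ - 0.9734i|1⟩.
-0.895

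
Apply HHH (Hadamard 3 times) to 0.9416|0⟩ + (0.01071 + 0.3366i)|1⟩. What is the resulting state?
(0.6734 + 0.238i)|0⟩ + (0.6582 - 0.238i)|1⟩

H² = I, so H^3 = H: a single Hadamard. With (a, b) = (0.9416, (0.01071 + 0.3366i)), H gives ((a + b)/√2, (a − b)/√2) = ((0.6734 + 0.238i), (0.6582 - 0.238i)).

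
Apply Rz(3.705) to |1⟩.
(-0.278 + 0.9606i)|1⟩

Rz(3.705) = [[e^(−iθ/2), 0], [0, e^(iθ/2)]] with e^(±iθ/2) = cos(θ/2) ± i·sin(θ/2); θ = 3.705, cos(θ/2) ≈ -0.277993, sin(θ/2) ≈ 0.960583.
With a = amp(|0⟩) = 0 and b = amp(|1⟩) = 1:
new amp(|0⟩) = (-0.277993 - 0.960583i)·a = 0
new amp(|1⟩) = (-0.277993 + 0.960583i)·b = (-0.278 + 0.9606i)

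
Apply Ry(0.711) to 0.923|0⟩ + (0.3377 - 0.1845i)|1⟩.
(0.7477 + 0.06422i)|0⟩ + (0.6378 - 0.173i)|1⟩

Ry(0.711) = [[cos(θ/2), −sin(θ/2)], [sin(θ/2), cos(θ/2)]]; θ = 0.711, cos(θ/2) ≈ 0.937473, sin(θ/2) ≈ 0.348059.
With a = amp(|0⟩) = 0.923 and b = amp(|1⟩) = (0.3377 - 0.1845i):
new amp(|0⟩) = (0.937473)·a + (-0.348059)·b = (0.7477 + 0.06422i)
new amp(|1⟩) = (0.348059)·a + (0.937473)·b = (0.6378 - 0.173i)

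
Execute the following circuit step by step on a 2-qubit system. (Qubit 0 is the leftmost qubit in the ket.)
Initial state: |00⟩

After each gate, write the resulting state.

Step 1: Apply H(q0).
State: 1/√2|00⟩ + 1/√2|10⟩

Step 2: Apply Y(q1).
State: (1/√2)i|01⟩ + (1/√2)i|11⟩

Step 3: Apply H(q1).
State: (1/2)i|00⟩ - (1/2)i|01⟩ + (1/2)i|10⟩ - (1/2)i|11⟩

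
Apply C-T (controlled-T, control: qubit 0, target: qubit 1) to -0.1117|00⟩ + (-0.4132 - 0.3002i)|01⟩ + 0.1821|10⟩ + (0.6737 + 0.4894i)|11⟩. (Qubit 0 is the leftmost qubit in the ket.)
-0.1117|00⟩ + (-0.4132 - 0.3002i)|01⟩ + 0.1821|10⟩ + (0.1303 + 0.8224i)|11⟩

C-T leaves the control-|0⟩ kets |00⟩, |01⟩ unchanged and applies T to qubit 1 on the control-|1⟩ pair (|10⟩, |11⟩).
T = [[1, 0], [0, (1/√2 + (1/√2)i)]].
With a = amp(|10⟩) = 0.1821 and b = amp(|11⟩) = (0.6737 + 0.4894i):
new amp(|10⟩) = (1)·a = 0.1821
new amp(|11⟩) = (1/√2 + (1/√2)i)·b = (0.1303 + 0.8224i)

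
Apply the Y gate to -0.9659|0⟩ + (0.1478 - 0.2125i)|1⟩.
(-0.2125 - 0.1478i)|0⟩ - 0.9659i|1⟩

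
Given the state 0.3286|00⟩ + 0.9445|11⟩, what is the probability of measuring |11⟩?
0.8921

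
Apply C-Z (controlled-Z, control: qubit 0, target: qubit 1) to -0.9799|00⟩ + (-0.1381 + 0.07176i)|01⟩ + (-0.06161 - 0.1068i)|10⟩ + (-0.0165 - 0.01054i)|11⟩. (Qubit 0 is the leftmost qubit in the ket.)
-0.9799|00⟩ + (-0.1381 + 0.07176i)|01⟩ + (-0.06161 - 0.1068i)|10⟩ + (0.0165 + 0.01054i)|11⟩

C-Z leaves the control-|0⟩ kets |00⟩, |01⟩ unchanged and applies Z to qubit 1 on the control-|1⟩ pair (|10⟩, |11⟩).
Z = [[1, 0], [0, -1]].
With a = amp(|10⟩) = (-0.06161 - 0.1068i) and b = amp(|11⟩) = (-0.0165 - 0.01054i):
new amp(|10⟩) = (1)·a = (-0.06161 - 0.1068i)
new amp(|11⟩) = (-1)·b = (0.0165 + 0.01054i)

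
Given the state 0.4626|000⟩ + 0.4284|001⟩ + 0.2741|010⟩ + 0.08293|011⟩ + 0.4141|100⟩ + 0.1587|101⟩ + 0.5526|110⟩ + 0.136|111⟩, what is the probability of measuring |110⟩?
0.3054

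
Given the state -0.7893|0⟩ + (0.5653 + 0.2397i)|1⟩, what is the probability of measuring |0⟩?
0.623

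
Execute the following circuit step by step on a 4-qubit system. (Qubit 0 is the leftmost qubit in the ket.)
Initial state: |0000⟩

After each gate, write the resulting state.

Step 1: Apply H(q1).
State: 1/√2|0000⟩ + 1/√2|0100⟩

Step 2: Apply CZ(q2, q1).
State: 1/√2|0000⟩ + 1/√2|0100⟩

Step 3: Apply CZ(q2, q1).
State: 1/√2|0000⟩ + 1/√2|0100⟩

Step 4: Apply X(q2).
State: 1/√2|0010⟩ + 1/√2|0110⟩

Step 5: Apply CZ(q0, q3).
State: 1/√2|0010⟩ + 1/√2|0110⟩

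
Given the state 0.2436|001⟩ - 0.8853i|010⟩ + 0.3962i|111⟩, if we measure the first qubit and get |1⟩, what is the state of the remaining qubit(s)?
i|11⟩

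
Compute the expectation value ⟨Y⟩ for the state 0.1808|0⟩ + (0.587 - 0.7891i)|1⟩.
-0.2853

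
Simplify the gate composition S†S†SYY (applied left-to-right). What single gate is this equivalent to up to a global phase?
S†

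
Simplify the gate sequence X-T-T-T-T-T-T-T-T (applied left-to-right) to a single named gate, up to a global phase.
X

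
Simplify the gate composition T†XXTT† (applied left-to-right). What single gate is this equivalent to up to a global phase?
T†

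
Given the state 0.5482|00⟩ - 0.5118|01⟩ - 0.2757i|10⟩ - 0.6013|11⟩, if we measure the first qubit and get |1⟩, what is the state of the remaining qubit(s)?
-0.4168i|0⟩ - 0.909|1⟩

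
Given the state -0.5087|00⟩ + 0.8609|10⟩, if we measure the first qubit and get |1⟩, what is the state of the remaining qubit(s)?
|0⟩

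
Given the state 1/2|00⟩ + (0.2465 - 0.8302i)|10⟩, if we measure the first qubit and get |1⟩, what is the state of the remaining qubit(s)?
(0.2846 - 0.9586i)|0⟩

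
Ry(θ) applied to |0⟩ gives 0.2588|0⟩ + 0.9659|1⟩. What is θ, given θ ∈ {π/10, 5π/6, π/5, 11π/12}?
5π/6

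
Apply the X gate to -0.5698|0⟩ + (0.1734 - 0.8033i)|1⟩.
(0.1734 - 0.8033i)|0⟩ - 0.5698|1⟩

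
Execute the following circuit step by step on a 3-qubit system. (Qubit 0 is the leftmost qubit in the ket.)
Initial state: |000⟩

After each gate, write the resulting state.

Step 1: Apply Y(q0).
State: i|100⟩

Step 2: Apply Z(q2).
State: i|100⟩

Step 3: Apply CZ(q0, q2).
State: i|100⟩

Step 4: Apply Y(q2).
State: -|101⟩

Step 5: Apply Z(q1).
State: -|101⟩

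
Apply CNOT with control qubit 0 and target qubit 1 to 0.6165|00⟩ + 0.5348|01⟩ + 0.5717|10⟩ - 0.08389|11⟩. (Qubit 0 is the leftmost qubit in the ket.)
0.6165|00⟩ + 0.5348|01⟩ - 0.08389|10⟩ + 0.5717|11⟩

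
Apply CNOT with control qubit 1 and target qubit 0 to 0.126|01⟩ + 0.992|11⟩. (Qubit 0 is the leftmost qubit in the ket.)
0.992|01⟩ + 0.126|11⟩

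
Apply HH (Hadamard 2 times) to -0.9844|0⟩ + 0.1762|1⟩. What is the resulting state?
-0.9844|0⟩ + 0.1762|1⟩

H² = I, so an even number of Hadamards cancels: H^2 = I and the state is unchanged.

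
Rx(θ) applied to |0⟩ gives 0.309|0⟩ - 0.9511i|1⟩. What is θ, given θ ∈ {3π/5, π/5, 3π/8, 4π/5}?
4π/5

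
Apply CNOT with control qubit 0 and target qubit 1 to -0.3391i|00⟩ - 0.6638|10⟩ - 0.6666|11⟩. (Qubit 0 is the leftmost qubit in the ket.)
-0.3391i|00⟩ - 0.6666|10⟩ - 0.6638|11⟩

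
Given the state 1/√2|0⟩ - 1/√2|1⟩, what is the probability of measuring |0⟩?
1/2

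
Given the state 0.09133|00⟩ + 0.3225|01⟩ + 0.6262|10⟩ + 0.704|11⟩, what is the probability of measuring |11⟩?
0.4956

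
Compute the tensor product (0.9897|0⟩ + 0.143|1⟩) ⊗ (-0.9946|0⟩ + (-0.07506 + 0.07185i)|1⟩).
-0.9844|00⟩ + (-0.07429 + 0.07111i)|01⟩ - 0.1422|10⟩ + (-0.01073 + 0.01027i)|11⟩

amp(|b₁b₂…⟩) = product of the factor amplitudes for bits b₁, b₂, …; only kets whose every factor amplitude is nonzero survive.
|00⟩: (0.9897)(-0.9946) = -0.9844
|01⟩: (0.9897)(-0.07506 + 0.07185i) = (-0.07429 + 0.07111i)
|10⟩: (0.143)(-0.9946) = -0.1422
|11⟩: (0.143)(-0.07506 + 0.07185i) = (-0.01073 + 0.01027i)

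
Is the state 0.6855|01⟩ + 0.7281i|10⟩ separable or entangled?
Entangled

Writing the state as a|00⟩ + b|01⟩ + c|10⟩ + d|11⟩, it is a product state iff ad − bc = 0.
Here (a, b, c, d) = (0, 0.6855, 0.7281i, 0): ad − bc = (0)(0) − (0.6855)(0.7281i) = -0.4991i ≠ 0, so the state is entangled.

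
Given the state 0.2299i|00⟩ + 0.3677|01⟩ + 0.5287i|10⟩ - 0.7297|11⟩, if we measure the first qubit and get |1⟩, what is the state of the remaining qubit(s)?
0.5867i|0⟩ - 0.8098|1⟩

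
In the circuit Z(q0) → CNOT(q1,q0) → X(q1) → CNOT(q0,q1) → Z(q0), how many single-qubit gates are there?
3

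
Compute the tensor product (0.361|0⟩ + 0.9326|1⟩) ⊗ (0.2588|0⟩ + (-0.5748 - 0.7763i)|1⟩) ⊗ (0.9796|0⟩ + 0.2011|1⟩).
0.09152|000⟩ + 0.01879|001⟩ + (-0.2033 - 0.2745i)|010⟩ + (-0.04173 - 0.05636i)|011⟩ + 0.2364|100⟩ + 0.04854|101⟩ + (-0.5251 - 0.7092i)|110⟩ + (-0.1078 - 0.1456i)|111⟩

amp(|b₁b₂…⟩) = product of the factor amplitudes for bits b₁, b₂, …; only kets whose every factor amplitude is nonzero survive.
|000⟩: (0.361)(0.2588)(0.9796) = 0.09152
|001⟩: (0.361)(0.2588)(0.2011) = 0.01879
|010⟩: (0.361)(-0.5748 - 0.7763i)(0.9796) = (-0.2033 - 0.2745i)
|011⟩: (0.361)(-0.5748 - 0.7763i)(0.2011) = (-0.04173 - 0.05636i)
|100⟩: (0.9326)(0.2588)(0.9796) = 0.2364
|101⟩: (0.9326)(0.2588)(0.2011) = 0.04854
|110⟩: (0.9326)(-0.5748 - 0.7763i)(0.9796) = (-0.5251 - 0.7092i)
|111⟩: (0.9326)(-0.5748 - 0.7763i)(0.2011) = (-0.1078 - 0.1456i)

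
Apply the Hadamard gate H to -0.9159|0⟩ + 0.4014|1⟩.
-0.3638|0⟩ - 0.9315|1⟩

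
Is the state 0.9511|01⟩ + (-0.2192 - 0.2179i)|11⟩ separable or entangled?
Separable

Writing the state as a|00⟩ + b|01⟩ + c|10⟩ + d|11⟩, it is a product state iff ad − bc = 0.
Here (a, b, c, d) = (0, 0.9511, 0, (-0.2192 - 0.2179i)): ad − bc = (0)(-0.2192 - 0.2179i) − (0.9511)(0) = 0, so the state is separable.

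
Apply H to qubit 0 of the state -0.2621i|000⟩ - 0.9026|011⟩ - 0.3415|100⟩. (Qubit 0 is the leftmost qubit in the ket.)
(-0.2415 - 0.1853i)|000⟩ - 0.6382|011⟩ + (0.2415 - 0.1853i)|100⟩ - 0.6382|111⟩

H on qubit 0 mixes each pair of kets that differ only in qubit 0: amplitudes (a, b) of (|…0…⟩, |…1…⟩) become ((a + b)/√2, (a − b)/√2). Kets absent from the input have amplitude 0.
(|000⟩, |100⟩): (a, b) = (-0.2621i, -0.3415) → ((-0.2415 - 0.1853i), (0.2415 - 0.1853i))
(|011⟩, |111⟩): (a, b) = (-0.9026, 0) → (-0.6382, -0.6382)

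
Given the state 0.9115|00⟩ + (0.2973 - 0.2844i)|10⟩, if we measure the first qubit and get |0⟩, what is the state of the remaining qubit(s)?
|0⟩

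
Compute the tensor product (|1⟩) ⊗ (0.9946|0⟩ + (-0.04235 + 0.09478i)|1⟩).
0.9946|10⟩ + (-0.04235 + 0.09478i)|11⟩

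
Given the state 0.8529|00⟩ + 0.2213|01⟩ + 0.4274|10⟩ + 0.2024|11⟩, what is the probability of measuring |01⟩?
0.04897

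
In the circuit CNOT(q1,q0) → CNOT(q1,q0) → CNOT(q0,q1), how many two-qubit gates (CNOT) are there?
3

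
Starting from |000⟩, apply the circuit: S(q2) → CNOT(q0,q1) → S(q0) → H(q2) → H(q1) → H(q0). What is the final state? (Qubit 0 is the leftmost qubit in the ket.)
1/√8|000⟩ + 1/√8|001⟩ + 1/√8|010⟩ + 1/√8|011⟩ + 1/√8|100⟩ + 1/√8|101⟩ + 1/√8|110⟩ + 1/√8|111⟩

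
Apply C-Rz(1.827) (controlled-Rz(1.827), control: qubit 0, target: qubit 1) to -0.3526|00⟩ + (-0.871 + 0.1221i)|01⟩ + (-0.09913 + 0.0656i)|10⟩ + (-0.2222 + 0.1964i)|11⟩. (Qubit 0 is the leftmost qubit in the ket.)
-0.3526|00⟩ + (-0.871 + 0.1221i)|01⟩ + (-0.008634 + 0.1186i)|10⟩ + (-0.2912 - 0.05591i)|11⟩

C-Rz(1.827) leaves the control-|0⟩ kets |00⟩, |01⟩ unchanged and applies Rz(1.827) to qubit 1 on the control-|1⟩ pair (|10⟩, |11⟩).
Rz(1.827) = [[e^(−iθ/2), 0], [0, e^(iθ/2)]] with e^(±iθ/2) = cos(θ/2) ± i·sin(θ/2); θ = 1.827, cos(θ/2) ≈ 0.610979, sin(θ/2) ≈ 0.791647.
With a = amp(|10⟩) = (-0.09913 + 0.0656i) and b = amp(|11⟩) = (-0.2222 + 0.1964i):
new amp(|10⟩) = (0.610979 - 0.791647i)·a = (-0.008634 + 0.1186i)
new amp(|11⟩) = (0.610979 + 0.791647i)·b = (-0.2912 - 0.05591i)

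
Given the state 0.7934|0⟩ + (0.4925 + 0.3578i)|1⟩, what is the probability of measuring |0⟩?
0.6295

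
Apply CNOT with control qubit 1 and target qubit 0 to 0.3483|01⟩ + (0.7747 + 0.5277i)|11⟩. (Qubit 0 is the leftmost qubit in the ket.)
(0.7747 + 0.5277i)|01⟩ + 0.3483|11⟩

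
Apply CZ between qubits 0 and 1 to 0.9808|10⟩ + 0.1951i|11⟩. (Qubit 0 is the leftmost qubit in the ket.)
0.9808|10⟩ - 0.1951i|11⟩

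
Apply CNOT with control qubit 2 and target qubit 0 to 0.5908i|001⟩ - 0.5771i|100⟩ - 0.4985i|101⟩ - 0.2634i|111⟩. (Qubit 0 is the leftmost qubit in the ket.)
-0.4985i|001⟩ - 0.2634i|011⟩ - 0.5771i|100⟩ + 0.5908i|101⟩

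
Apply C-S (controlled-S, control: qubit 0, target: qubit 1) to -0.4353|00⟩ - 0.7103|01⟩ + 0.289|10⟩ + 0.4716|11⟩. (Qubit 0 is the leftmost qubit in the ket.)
-0.4353|00⟩ - 0.7103|01⟩ + 0.289|10⟩ + 0.4716i|11⟩

C-S leaves the control-|0⟩ kets |00⟩, |01⟩ unchanged and applies S to qubit 1 on the control-|1⟩ pair (|10⟩, |11⟩).
S = [[1, 0], [0, i]].
With a = amp(|10⟩) = 0.289 and b = amp(|11⟩) = 0.4716:
new amp(|10⟩) = (1)·a = 0.289
new amp(|11⟩) = (i)·b = 0.4716i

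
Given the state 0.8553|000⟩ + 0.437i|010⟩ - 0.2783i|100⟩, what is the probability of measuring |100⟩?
0.07745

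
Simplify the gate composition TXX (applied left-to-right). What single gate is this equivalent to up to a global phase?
T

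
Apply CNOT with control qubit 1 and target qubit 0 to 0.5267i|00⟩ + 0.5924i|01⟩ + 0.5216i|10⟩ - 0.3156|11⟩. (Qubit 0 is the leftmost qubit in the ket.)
0.5267i|00⟩ - 0.3156|01⟩ + 0.5216i|10⟩ + 0.5924i|11⟩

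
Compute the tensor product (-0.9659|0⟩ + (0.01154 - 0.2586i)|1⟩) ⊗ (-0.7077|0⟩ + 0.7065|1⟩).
0.6836|00⟩ - 0.6824|01⟩ + (-0.008167 + 0.183i)|10⟩ + (0.008153 - 0.1827i)|11⟩

amp(|b₁b₂…⟩) = product of the factor amplitudes for bits b₁, b₂, …; only kets whose every factor amplitude is nonzero survive.
|00⟩: (-0.9659)(-0.7077) = 0.6836
|01⟩: (-0.9659)(0.7065) = -0.6824
|10⟩: (0.01154 - 0.2586i)(-0.7077) = (-0.008167 + 0.183i)
|11⟩: (0.01154 - 0.2586i)(0.7065) = (0.008153 - 0.1827i)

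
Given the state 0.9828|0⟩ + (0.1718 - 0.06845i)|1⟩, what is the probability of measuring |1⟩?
0.0342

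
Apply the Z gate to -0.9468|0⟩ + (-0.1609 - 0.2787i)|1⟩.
-0.9468|0⟩ + (0.1609 + 0.2787i)|1⟩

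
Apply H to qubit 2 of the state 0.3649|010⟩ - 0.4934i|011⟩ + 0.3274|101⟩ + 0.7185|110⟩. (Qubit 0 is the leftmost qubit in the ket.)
(0.258 - 0.3489i)|010⟩ + (0.258 + 0.3489i)|011⟩ + 0.2315|100⟩ - 0.2315|101⟩ + 0.5081|110⟩ + 0.5081|111⟩

H on qubit 2 mixes each pair of kets that differ only in qubit 2: amplitudes (a, b) of (|…0…⟩, |…1…⟩) become ((a + b)/√2, (a − b)/√2). Kets absent from the input have amplitude 0.
(|010⟩, |011⟩): (a, b) = (0.3649, -0.4934i) → ((0.258 - 0.3489i), (0.258 + 0.3489i))
(|100⟩, |101⟩): (a, b) = (0, 0.3274) → (0.2315, -0.2315)
(|110⟩, |111⟩): (a, b) = (0.7185, 0) → (0.5081, 0.5081)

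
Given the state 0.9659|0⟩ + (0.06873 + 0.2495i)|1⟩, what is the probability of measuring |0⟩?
0.933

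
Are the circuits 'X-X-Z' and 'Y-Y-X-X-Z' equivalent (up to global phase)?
Yes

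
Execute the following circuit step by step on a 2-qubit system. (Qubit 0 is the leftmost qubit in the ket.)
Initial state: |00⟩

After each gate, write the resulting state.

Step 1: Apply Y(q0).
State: i|10⟩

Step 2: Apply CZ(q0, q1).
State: i|10⟩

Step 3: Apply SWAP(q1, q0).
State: i|01⟩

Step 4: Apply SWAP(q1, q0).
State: i|10⟩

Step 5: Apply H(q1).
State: (1/√2)i|10⟩ + (1/√2)i|11⟩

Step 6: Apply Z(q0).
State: -(1/√2)i|10⟩ - (1/√2)i|11⟩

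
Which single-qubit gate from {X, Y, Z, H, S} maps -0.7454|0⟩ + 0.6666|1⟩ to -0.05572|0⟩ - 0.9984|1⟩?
H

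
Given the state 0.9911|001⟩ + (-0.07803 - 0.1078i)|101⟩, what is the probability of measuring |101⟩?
0.01771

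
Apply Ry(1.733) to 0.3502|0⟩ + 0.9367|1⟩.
-0.4871|0⟩ + 0.8734|1⟩

Ry(1.733) = [[cos(θ/2), −sin(θ/2)], [sin(θ/2), cos(θ/2)]]; θ = 1.733, cos(θ/2) ≈ 0.647498, sin(θ/2) ≈ 0.762067.
With a = amp(|0⟩) = 0.3502 and b = amp(|1⟩) = 0.9367:
new amp(|0⟩) = (0.647498)·a + (-0.762067)·b = -0.4871
new amp(|1⟩) = (0.762067)·a + (0.647498)·b = 0.8734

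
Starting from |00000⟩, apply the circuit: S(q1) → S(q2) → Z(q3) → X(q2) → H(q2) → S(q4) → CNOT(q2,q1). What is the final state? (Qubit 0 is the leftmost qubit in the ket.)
1/√2|00000⟩ - 1/√2|01100⟩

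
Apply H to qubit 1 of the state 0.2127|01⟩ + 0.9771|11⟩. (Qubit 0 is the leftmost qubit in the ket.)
0.1504|00⟩ - 0.1504|01⟩ + 0.6909|10⟩ - 0.6909|11⟩

H on qubit 1 mixes each pair of kets that differ only in qubit 1: amplitudes (a, b) of (|…0…⟩, |…1…⟩) become ((a + b)/√2, (a − b)/√2). Kets absent from the input have amplitude 0.
(|00⟩, |01⟩): (a, b) = (0, 0.2127) → (0.1504, -0.1504)
(|10⟩, |11⟩): (a, b) = (0, 0.9771) → (0.6909, -0.6909)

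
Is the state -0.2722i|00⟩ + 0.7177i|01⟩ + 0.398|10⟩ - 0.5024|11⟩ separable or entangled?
Entangled

Writing the state as a|00⟩ + b|01⟩ + c|10⟩ + d|11⟩, it is a product state iff ad − bc = 0.
Here (a, b, c, d) = (-0.2722i, 0.7177i, 0.398, -0.5024): ad − bc = (-0.2722i)(-0.5024) − (0.7177i)(0.398) = -0.1489i ≠ 0, so the state is entangled.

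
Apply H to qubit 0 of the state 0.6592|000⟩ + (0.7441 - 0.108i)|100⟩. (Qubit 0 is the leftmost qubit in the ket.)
(0.9923 - 0.07637i)|000⟩ + (-0.06003 + 0.07637i)|100⟩

H on qubit 0 mixes each pair of kets that differ only in qubit 0: amplitudes (a, b) of (|…0…⟩, |…1…⟩) become ((a + b)/√2, (a − b)/√2). Kets absent from the input have amplitude 0.
(|000⟩, |100⟩): (a, b) = (0.6592, (0.7441 - 0.108i)) → ((0.9923 - 0.07637i), (-0.06003 + 0.07637i))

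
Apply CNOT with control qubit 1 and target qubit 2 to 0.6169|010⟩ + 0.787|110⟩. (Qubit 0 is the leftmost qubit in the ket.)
0.6169|011⟩ + 0.787|111⟩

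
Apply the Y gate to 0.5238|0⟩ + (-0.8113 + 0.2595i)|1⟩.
(0.2595 + 0.8113i)|0⟩ + 0.5238i|1⟩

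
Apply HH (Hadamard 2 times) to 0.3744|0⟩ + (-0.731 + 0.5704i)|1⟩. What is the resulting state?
0.3744|0⟩ + (-0.731 + 0.5704i)|1⟩

H² = I, so an even number of Hadamards cancels: H^2 = I and the state is unchanged.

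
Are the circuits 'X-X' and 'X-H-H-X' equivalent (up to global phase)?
Yes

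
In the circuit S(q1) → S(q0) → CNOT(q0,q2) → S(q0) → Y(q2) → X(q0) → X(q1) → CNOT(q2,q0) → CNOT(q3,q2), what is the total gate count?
9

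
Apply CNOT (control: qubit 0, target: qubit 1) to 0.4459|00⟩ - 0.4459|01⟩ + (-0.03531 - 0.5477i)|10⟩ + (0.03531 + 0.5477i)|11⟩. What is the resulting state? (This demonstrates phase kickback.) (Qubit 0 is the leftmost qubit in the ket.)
0.4459|00⟩ - 0.4459|01⟩ + (0.03531 + 0.5477i)|10⟩ + (-0.03531 - 0.5477i)|11⟩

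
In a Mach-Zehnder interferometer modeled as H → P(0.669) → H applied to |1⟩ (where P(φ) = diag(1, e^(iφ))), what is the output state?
(0.1078 - 0.3101i)|0⟩ + (0.8922 + 0.3101i)|1⟩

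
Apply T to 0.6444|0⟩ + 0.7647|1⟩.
0.6444|0⟩ + (0.5407 + 0.5407i)|1⟩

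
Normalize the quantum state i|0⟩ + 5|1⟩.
0.1961i|0⟩ + 0.9806|1⟩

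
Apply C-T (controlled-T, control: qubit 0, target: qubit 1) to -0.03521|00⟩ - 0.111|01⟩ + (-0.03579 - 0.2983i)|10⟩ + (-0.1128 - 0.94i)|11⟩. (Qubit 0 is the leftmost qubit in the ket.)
-0.03521|00⟩ - 0.111|01⟩ + (-0.03579 - 0.2983i)|10⟩ + (0.5849 - 0.7444i)|11⟩

C-T leaves the control-|0⟩ kets |00⟩, |01⟩ unchanged and applies T to qubit 1 on the control-|1⟩ pair (|10⟩, |11⟩).
T = [[1, 0], [0, (1/√2 + (1/√2)i)]].
With a = amp(|10⟩) = (-0.03579 - 0.2983i) and b = amp(|11⟩) = (-0.1128 - 0.94i):
new amp(|10⟩) = (1)·a = (-0.03579 - 0.2983i)
new amp(|11⟩) = (1/√2 + (1/√2)i)·b = (0.5849 - 0.7444i)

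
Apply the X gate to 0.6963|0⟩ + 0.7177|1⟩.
0.7177|0⟩ + 0.6963|1⟩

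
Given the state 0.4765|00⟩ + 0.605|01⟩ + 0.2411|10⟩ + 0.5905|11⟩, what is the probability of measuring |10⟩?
0.05813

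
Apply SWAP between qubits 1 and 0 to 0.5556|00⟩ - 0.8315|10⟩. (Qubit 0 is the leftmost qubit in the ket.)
0.5556|00⟩ - 0.8315|01⟩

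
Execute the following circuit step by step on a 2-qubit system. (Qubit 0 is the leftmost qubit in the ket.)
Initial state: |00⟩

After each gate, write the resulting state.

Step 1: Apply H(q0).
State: 1/√2|00⟩ + 1/√2|10⟩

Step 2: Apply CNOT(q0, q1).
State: 1/√2|00⟩ + 1/√2|11⟩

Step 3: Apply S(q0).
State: 1/√2|00⟩ + (1/√2)i|11⟩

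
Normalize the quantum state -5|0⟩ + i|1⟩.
-0.9806|0⟩ + 0.1961i|1⟩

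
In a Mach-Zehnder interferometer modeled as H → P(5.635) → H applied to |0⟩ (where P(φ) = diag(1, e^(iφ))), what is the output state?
(0.8986 - 0.3019i)|0⟩ + (0.1014 + 0.3019i)|1⟩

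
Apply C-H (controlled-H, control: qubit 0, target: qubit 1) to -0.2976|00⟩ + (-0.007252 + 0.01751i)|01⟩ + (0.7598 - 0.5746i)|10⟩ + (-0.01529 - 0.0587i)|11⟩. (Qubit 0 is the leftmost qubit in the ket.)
-0.2976|00⟩ + (-0.007252 + 0.01751i)|01⟩ + (0.5264 - 0.4478i)|10⟩ + (0.5481 - 0.3648i)|11⟩

C-H leaves the control-|0⟩ kets |00⟩, |01⟩ unchanged and applies H to qubit 1 on the control-|1⟩ pair (|10⟩, |11⟩).
H = [[1/√2, 1/√2], [1/√2, -1/√2]].
With a = amp(|10⟩) = (0.7598 - 0.5746i) and b = amp(|11⟩) = (-0.01529 - 0.0587i):
new amp(|10⟩) = (1/√2)·a + (1/√2)·b = (0.5264 - 0.4478i)
new amp(|11⟩) = (1/√2)·a + (-1/√2)·b = (0.5481 - 0.3648i)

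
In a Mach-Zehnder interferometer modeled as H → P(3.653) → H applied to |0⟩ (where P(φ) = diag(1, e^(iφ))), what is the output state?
(0.06397 - 0.2447i)|0⟩ + (0.936 + 0.2447i)|1⟩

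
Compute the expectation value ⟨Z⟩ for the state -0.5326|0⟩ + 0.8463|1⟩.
-0.4326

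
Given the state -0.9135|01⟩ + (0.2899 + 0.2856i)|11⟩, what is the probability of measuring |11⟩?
0.1656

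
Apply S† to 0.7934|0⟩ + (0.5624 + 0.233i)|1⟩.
0.7934|0⟩ + (0.233 - 0.5624i)|1⟩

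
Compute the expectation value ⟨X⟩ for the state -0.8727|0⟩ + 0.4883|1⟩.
-0.8523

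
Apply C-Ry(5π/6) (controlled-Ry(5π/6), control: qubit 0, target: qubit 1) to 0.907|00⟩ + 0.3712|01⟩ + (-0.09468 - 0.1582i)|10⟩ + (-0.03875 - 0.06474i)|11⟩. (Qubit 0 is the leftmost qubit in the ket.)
0.907|00⟩ + 0.3712|01⟩ + (0.01292 + 0.02159i)|10⟩ + (-0.1015 - 0.1696i)|11⟩

C-Ry(5π/6) leaves the control-|0⟩ kets |00⟩, |01⟩ unchanged and applies Ry(5π/6) to qubit 1 on the control-|1⟩ pair (|10⟩, |11⟩).
Ry(5π/6) = [[cos(θ/2), −sin(θ/2)], [sin(θ/2), cos(θ/2)]]; θ = 5π/6, cos(θ/2) ≈ 0.258819, sin(θ/2) ≈ 0.965926.
With a = amp(|10⟩) = (-0.09468 - 0.1582i) and b = amp(|11⟩) = (-0.03875 - 0.06474i):
new amp(|10⟩) = (0.258819)·a + (-0.965926)·b = (0.01292 + 0.02159i)
new amp(|11⟩) = (0.965926)·a + (0.258819)·b = (-0.1015 - 0.1696i)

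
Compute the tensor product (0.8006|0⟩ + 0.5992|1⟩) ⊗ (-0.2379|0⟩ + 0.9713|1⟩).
-0.1905|00⟩ + 0.7776|01⟩ - 0.1425|10⟩ + 0.582|11⟩

amp(|b₁b₂…⟩) = product of the factor amplitudes for bits b₁, b₂, …; only kets whose every factor amplitude is nonzero survive.
|00⟩: (0.8006)(-0.2379) = -0.1905
|01⟩: (0.8006)(0.9713) = 0.7776
|10⟩: (0.5992)(-0.2379) = -0.1425
|11⟩: (0.5992)(0.9713) = 0.582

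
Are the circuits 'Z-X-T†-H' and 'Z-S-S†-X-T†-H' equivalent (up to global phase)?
Yes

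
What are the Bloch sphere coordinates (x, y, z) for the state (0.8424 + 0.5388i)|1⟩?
(0, 0, -0.9999)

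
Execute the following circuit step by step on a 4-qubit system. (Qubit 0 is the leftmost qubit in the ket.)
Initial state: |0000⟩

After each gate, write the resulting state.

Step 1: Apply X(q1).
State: |0100⟩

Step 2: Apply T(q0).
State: |0100⟩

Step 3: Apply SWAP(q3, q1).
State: |0001⟩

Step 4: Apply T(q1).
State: |0001⟩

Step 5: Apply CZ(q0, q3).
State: |0001⟩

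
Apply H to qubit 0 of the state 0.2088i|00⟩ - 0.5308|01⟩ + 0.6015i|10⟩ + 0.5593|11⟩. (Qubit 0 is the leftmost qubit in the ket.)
0.573i|00⟩ + 0.02015|01⟩ - 0.2777i|10⟩ - 0.7708|11⟩

H on qubit 0 mixes each pair of kets that differ only in qubit 0: amplitudes (a, b) of (|…0…⟩, |…1…⟩) become ((a + b)/√2, (a − b)/√2). Kets absent from the input have amplitude 0.
(|00⟩, |10⟩): (a, b) = (0.2088i, 0.6015i) → (0.573i, -0.2777i)
(|01⟩, |11⟩): (a, b) = (-0.5308, 0.5593) → (0.02015, -0.7708)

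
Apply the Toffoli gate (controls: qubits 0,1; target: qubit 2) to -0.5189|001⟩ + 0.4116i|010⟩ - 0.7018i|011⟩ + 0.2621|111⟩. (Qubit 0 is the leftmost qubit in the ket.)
-0.5189|001⟩ + 0.4116i|010⟩ - 0.7018i|011⟩ + 0.2621|110⟩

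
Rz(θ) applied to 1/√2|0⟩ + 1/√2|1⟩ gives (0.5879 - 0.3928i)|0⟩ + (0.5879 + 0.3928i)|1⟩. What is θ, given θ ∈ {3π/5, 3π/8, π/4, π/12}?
3π/8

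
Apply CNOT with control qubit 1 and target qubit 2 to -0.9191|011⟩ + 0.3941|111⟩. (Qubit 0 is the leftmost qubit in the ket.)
-0.9191|010⟩ + 0.3941|110⟩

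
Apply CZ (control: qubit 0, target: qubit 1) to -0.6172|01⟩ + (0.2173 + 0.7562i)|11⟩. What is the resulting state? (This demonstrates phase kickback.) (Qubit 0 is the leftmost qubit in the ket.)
-0.6172|01⟩ + (-0.2173 - 0.7562i)|11⟩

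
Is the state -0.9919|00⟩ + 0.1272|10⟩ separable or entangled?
Separable

Writing the state as a|00⟩ + b|01⟩ + c|10⟩ + d|11⟩, it is a product state iff ad − bc = 0.
Here (a, b, c, d) = (-0.9919, 0, 0.1272, 0): ad − bc = (-0.9919)(0) − (0)(0.1272) = 0, so the state is separable.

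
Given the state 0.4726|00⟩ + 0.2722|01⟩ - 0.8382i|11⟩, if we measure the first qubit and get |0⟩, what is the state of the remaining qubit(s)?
0.8665|0⟩ + 0.4991|1⟩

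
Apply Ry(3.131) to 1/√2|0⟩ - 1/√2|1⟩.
0.7108|0⟩ + 0.7034|1⟩

Ry(3.131) = [[cos(θ/2), −sin(θ/2)], [sin(θ/2), cos(θ/2)]]; θ = 3.131, cos(θ/2) ≈ 0.0052963, sin(θ/2) ≈ 0.999986.
With a = amp(|0⟩) = 1/√2 and b = amp(|1⟩) = -1/√2:
new amp(|0⟩) = (0.0052963)·a + (-0.999986)·b = 0.7108
new amp(|1⟩) = (0.999986)·a + (0.0052963)·b = 0.7034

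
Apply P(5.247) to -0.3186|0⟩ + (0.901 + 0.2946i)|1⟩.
-0.3186|0⟩ + (0.7126 - 0.6252i)|1⟩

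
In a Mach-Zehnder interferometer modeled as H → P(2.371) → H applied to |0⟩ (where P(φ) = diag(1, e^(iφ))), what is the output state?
(0.1413 + 0.3483i)|0⟩ + (0.8587 - 0.3483i)|1⟩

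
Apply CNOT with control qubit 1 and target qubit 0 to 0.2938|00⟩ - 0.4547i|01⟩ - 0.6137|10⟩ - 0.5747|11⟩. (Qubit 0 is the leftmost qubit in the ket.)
0.2938|00⟩ - 0.5747|01⟩ - 0.6137|10⟩ - 0.4547i|11⟩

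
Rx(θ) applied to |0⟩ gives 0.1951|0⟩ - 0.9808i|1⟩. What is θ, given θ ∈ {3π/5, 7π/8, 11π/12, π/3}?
7π/8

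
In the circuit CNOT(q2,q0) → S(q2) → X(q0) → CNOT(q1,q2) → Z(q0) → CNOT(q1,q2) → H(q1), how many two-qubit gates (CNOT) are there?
3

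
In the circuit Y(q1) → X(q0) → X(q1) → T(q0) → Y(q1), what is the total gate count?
5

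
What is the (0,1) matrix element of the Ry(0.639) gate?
-0.3141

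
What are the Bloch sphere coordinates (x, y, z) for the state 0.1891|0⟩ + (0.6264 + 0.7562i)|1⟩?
(0.2369, 0.286, -0.9285)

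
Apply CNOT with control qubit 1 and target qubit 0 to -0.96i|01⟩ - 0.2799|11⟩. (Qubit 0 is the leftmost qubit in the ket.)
-0.2799|01⟩ - 0.96i|11⟩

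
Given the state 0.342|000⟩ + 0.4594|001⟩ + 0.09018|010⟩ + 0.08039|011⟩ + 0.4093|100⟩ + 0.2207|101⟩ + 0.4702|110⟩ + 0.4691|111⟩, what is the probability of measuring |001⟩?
0.211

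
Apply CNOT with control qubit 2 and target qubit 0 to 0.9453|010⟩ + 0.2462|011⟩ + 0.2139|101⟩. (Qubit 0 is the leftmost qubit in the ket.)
0.2139|001⟩ + 0.9453|010⟩ + 0.2462|111⟩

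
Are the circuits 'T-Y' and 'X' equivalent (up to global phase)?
No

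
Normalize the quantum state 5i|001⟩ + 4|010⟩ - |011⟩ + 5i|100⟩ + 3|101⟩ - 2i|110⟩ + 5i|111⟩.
0.488i|001⟩ + 0.3904|010⟩ - 0.09759|011⟩ + 0.488i|100⟩ + 0.2928|101⟩ - 0.1952i|110⟩ + 0.488i|111⟩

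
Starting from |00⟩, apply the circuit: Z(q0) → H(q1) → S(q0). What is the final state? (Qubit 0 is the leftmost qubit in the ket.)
1/√2|00⟩ + 1/√2|01⟩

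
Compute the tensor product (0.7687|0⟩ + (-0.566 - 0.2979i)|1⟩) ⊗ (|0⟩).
0.7687|00⟩ + (-0.566 - 0.2979i)|10⟩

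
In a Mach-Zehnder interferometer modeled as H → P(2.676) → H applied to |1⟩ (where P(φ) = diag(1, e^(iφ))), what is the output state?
(0.9468 - 0.2245i)|0⟩ + (0.05322 + 0.2245i)|1⟩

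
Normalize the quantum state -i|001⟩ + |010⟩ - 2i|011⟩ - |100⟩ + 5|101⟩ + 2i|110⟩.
-0.1667i|001⟩ + 0.1667|010⟩ - 0.3333i|011⟩ - 0.1667|100⟩ + 0.8333|101⟩ + 0.3333i|110⟩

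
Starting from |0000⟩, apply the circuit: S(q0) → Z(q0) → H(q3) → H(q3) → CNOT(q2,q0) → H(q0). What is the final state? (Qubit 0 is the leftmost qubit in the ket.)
1/√2|0000⟩ + 1/√2|1000⟩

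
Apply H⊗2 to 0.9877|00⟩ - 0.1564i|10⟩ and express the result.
(0.4939 - 0.0782i)|00⟩ + (0.4939 - 0.0782i)|01⟩ + (0.4939 + 0.0782i)|10⟩ + (0.4939 + 0.0782i)|11⟩

H⊗2 gives amp(|y⟩) = (1/2) Σ_x (−1)^(x·y) amp(|x⟩), where x·y is the number of positions in which both x and y have a 1.
|00⟩: (0.9877 - 0.1564i)/2 = (0.4939 - 0.0782i)
|01⟩: (0.9877 - 0.1564i)/2 = (0.4939 - 0.0782i)
|10⟩: (0.9877 + 0.1564i)/2 = (0.4939 + 0.0782i)
|11⟩: (0.9877 + 0.1564i)/2 = (0.4939 + 0.0782i)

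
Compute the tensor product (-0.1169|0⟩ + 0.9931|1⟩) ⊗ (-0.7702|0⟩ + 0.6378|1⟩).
0.09004|00⟩ - 0.07456|01⟩ - 0.7649|10⟩ + 0.6334|11⟩

amp(|b₁b₂…⟩) = product of the factor amplitudes for bits b₁, b₂, …; only kets whose every factor amplitude is nonzero survive.
|00⟩: (-0.1169)(-0.7702) = 0.09004
|01⟩: (-0.1169)(0.6378) = -0.07456
|10⟩: (0.9931)(-0.7702) = -0.7649
|11⟩: (0.9931)(0.6378) = 0.6334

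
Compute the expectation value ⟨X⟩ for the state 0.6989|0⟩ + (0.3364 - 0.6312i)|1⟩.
0.4702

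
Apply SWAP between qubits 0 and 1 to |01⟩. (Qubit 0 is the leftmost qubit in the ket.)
|10⟩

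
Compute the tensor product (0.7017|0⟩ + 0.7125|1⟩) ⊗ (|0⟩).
0.7017|00⟩ + 0.7125|10⟩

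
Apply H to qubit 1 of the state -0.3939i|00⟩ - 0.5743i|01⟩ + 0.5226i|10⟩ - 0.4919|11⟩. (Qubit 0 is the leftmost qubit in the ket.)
-0.6846i|00⟩ + 0.1276i|01⟩ + (-0.3478 + 0.3695i)|10⟩ + (0.3478 + 0.3695i)|11⟩

H on qubit 1 mixes each pair of kets that differ only in qubit 1: amplitudes (a, b) of (|…0…⟩, |…1…⟩) become ((a + b)/√2, (a − b)/√2). Kets absent from the input have amplitude 0.
(|00⟩, |01⟩): (a, b) = (-0.3939i, -0.5743i) → (-0.6846i, 0.1276i)
(|10⟩, |11⟩): (a, b) = (0.5226i, -0.4919) → ((-0.3478 + 0.3695i), (0.3478 + 0.3695i))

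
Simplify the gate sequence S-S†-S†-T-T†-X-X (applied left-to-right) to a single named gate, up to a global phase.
S†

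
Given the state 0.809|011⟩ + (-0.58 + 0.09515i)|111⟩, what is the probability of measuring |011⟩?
0.6545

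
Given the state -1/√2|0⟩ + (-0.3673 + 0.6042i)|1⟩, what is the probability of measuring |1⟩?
0.5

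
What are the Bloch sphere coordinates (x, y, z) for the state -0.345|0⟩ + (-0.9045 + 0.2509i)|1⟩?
(0.6241, -0.1731, -0.762)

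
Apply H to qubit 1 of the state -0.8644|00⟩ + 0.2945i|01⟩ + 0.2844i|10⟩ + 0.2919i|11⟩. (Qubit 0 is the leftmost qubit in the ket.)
(-0.6112 + 0.2082i)|00⟩ + (-0.6112 - 0.2082i)|01⟩ + 0.4075i|10⟩ - 0.005303i|11⟩

H on qubit 1 mixes each pair of kets that differ only in qubit 1: amplitudes (a, b) of (|…0…⟩, |…1…⟩) become ((a + b)/√2, (a − b)/√2). Kets absent from the input have amplitude 0.
(|00⟩, |01⟩): (a, b) = (-0.8644, 0.2945i) → ((-0.6112 + 0.2082i), (-0.6112 - 0.2082i))
(|10⟩, |11⟩): (a, b) = (0.2844i, 0.2919i) → (0.4075i, -0.005303i)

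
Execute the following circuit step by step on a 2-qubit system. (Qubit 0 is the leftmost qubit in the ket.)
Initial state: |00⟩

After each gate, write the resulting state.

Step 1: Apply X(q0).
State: |10⟩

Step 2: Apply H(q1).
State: 1/√2|10⟩ + 1/√2|11⟩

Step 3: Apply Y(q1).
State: -(1/√2)i|10⟩ + (1/√2)i|11⟩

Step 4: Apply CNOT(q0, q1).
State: (1/√2)i|10⟩ - (1/√2)i|11⟩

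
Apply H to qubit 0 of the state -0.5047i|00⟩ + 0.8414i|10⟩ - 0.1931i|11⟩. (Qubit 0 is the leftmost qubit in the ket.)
0.2381i|00⟩ - 0.1365i|01⟩ - 0.9518i|10⟩ + 0.1365i|11⟩

H on qubit 0 mixes each pair of kets that differ only in qubit 0: amplitudes (a, b) of (|…0…⟩, |…1…⟩) become ((a + b)/√2, (a − b)/√2). Kets absent from the input have amplitude 0.
(|00⟩, |10⟩): (a, b) = (-0.5047i, 0.8414i) → (0.2381i, -0.9518i)
(|01⟩, |11⟩): (a, b) = (0, -0.1931i) → (-0.1365i, 0.1365i)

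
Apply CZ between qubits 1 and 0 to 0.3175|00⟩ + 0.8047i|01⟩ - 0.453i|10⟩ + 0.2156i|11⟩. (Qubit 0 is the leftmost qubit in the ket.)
0.3175|00⟩ + 0.8047i|01⟩ - 0.453i|10⟩ - 0.2156i|11⟩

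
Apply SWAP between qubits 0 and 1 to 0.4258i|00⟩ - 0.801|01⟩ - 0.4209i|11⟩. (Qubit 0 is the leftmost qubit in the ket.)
0.4258i|00⟩ - 0.801|10⟩ - 0.4209i|11⟩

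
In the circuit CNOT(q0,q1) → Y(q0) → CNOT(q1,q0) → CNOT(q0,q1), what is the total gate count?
4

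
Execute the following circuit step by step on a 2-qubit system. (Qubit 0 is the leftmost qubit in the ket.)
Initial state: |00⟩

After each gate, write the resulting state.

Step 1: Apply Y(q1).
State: i|01⟩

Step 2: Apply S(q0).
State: i|01⟩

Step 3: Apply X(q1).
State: i|00⟩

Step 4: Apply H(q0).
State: (1/√2)i|00⟩ + (1/√2)i|10⟩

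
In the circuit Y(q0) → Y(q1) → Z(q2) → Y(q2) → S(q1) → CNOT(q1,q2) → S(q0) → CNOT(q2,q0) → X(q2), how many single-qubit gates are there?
7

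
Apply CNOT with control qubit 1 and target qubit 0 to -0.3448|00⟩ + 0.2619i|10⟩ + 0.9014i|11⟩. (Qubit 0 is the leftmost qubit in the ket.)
-0.3448|00⟩ + 0.9014i|01⟩ + 0.2619i|10⟩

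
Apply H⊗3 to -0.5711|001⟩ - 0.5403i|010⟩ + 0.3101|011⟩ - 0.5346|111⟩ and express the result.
(-0.2813 - 0.191i)|000⟩ + (0.2813 - 0.191i)|001⟩ + (-0.1225 + 0.191i)|010⟩ + (0.1225 + 0.191i)|011⟩ + (0.09673 - 0.191i)|100⟩ + (-0.09673 - 0.191i)|101⟩ + (-0.5006 + 0.191i)|110⟩ + (0.5006 + 0.191i)|111⟩

H⊗3 gives amp(|y⟩) = (1/2√2) Σ_x (−1)^(x·y) amp(|x⟩), where x·y is the number of positions in which both x and y have a 1.
|000⟩: (-0.5711 - 0.5403i + 0.3101 - 0.5346)/(2√2) = (-0.2813 - 0.191i)
|001⟩: (0.5711 - 0.5403i - 0.3101 + 0.5346)/(2√2) = (0.2813 - 0.191i)
|010⟩: (-0.5711 + 0.5403i - 0.3101 + 0.5346)/(2√2) = (-0.1225 + 0.191i)
|011⟩: (0.5711 + 0.5403i + 0.3101 - 0.5346)/(2√2) = (0.1225 + 0.191i)
|100⟩: (-0.5711 - 0.5403i + 0.3101 + 0.5346)/(2√2) = (0.09673 - 0.191i)
|101⟩: (0.5711 - 0.5403i - 0.3101 - 0.5346)/(2√2) = (-0.09673 - 0.191i)
|110⟩: (-0.5711 + 0.5403i - 0.3101 - 0.5346)/(2√2) = (-0.5006 + 0.191i)
|111⟩: (0.5711 + 0.5403i + 0.3101 + 0.5346)/(2√2) = (0.5006 + 0.191i)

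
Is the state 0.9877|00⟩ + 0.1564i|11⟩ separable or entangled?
Entangled

Writing the state as a|00⟩ + b|01⟩ + c|10⟩ + d|11⟩, it is a product state iff ad − bc = 0.
Here (a, b, c, d) = (0.9877, 0, 0, 0.1564i): ad − bc = (0.9877)(0.1564i) − (0)(0) = 0.1545i ≠ 0, so the state is entangled.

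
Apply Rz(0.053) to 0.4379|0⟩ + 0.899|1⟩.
(0.4377 - 0.0116i)|0⟩ + (0.8987 + 0.02382i)|1⟩

Rz(0.053) = [[e^(−iθ/2), 0], [0, e^(iθ/2)]] with e^(±iθ/2) = cos(θ/2) ± i·sin(θ/2); θ = 0.053, cos(θ/2) ≈ 0.999649, sin(θ/2) ≈ 0.0264969.
With a = amp(|0⟩) = 0.4379 and b = amp(|1⟩) = 0.899:
new amp(|0⟩) = (0.999649 - 0.0264969i)·a = (0.4377 - 0.0116i)
new amp(|1⟩) = (0.999649 + 0.0264969i)·b = (0.8987 + 0.02382i)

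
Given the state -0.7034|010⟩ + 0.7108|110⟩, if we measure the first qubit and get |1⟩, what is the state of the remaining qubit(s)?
|10⟩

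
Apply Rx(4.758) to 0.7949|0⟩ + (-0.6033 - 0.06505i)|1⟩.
(-0.6197 + 0.4168i)|0⟩ + (0.4362 - 0.5021i)|1⟩

Rx(4.758) = [[cos(θ/2), −i·sin(θ/2)], [−i·sin(θ/2), cos(θ/2)]]; θ = 4.758, cos(θ/2) ≈ -0.723047, sin(θ/2) ≈ 0.690798.
With a = amp(|0⟩) = 0.7949 and b = amp(|1⟩) = (-0.6033 - 0.06505i):
new amp(|0⟩) = (-0.723047)·a + (-0.690798i)·b = (-0.6197 + 0.4168i)
new amp(|1⟩) = (-0.690798i)·a + (-0.723047)·b = (0.4362 - 0.5021i)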